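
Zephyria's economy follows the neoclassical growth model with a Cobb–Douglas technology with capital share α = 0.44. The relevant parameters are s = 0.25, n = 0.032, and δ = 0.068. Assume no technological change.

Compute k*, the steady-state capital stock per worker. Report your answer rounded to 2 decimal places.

In steady state, investment equals break-even investment: s·k^α = (n + δ)·k.
Rearranging, k^(1−α) = s / (n + δ).
k^0.56 = 0.25 / (0.032 + 0.068) = 0.25 / 0.100 = 2.5000
k* = 2.5000^(1/0.56) ≈ 5.1358

k* = 5.14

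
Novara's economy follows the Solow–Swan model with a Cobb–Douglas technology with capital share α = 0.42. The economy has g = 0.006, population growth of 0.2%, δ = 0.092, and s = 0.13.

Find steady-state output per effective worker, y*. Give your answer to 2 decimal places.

At the steady state, Δk = 0, so s·k^α = (n + g + δ)·k.
Dividing both sides by k: k^(1−α) = s / (n + g + δ).
k^0.58 = 0.13 / (0.002 + 0.006 + 0.092) = 0.13 / 0.100 = 1.3000
k* = 1.3000^(1/0.58) ≈ 1.5720
y* = (k*)^α = 1.5720^0.42 ≈ 1.2092

y* = 1.21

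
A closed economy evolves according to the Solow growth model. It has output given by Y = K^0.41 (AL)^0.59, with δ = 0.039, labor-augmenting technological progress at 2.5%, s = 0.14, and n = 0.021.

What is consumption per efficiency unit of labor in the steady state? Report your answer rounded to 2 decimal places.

In steady state, investment equals break-even investment: s·k^α = (n + g + δ)·k.
Rearranging, k^(1−α) = s / (n + g + δ).
k^0.59 = 0.14 / (0.021 + 0.025 + 0.039) = 0.14 / 0.085 = 1.6471
k* = 1.6471^(1/0.59) ≈ 2.3298
y* = (k*)^α = 2.3298^0.41 ≈ 1.4145
c* = (1 − s)·y* = (1 − 0.14) × 1.4145 ≈ 1.2165

c* ≈ 1.22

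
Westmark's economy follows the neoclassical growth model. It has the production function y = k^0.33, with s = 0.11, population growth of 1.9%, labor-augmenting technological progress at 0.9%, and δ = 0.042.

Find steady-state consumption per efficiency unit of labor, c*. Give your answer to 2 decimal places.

c* ≈ 1.11

In steady state, investment equals break-even investment: s·k^α = (n + g + δ)·k.
Rearranging, k^(1−α) = s / (n + g + δ).
k^0.67 = 0.11 / (0.019 + 0.009 + 0.042) = 0.11 / 0.070 = 1.5714
k* = 1.5714^(1/0.67) ≈ 1.9632
y* = (k*)^α = 1.9632^0.33 ≈ 1.2493
c* = (1 − s)·y* = (1 − 0.11) × 1.2493 ≈ 1.1119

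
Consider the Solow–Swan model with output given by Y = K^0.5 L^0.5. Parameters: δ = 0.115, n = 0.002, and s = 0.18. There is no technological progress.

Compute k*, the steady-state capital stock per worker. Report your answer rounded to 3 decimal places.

In steady state, investment equals break-even investment: s·k^α = (n + δ)·k.
Rearranging, k^(1−α) = s / (n + δ).
k^0.5 = 0.18 / (0.002 + 0.115) = 0.18 / 0.117 = 1.5385
k* = 1.5385^(1/0.5) ≈ 2.3670

k* ≈ 2.367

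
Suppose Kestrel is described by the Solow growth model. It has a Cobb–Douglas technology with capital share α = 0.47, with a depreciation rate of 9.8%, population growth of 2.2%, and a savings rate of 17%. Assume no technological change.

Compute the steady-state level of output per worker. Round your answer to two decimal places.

y* ≈ 1.36

Steady state requires s·f(k) = (n + δ)·k, i.e. s·k^α = (n + δ)·k.
Rearranging, k^(1−α) = s / (n + δ).
k^0.53 = 0.17 / (0.022 + 0.098) = 0.17 / 0.120 = 1.4167
k* = 1.4167^(1/0.53) ≈ 1.9294
y* = (k*)^α = 1.9294^0.47 ≈ 1.3619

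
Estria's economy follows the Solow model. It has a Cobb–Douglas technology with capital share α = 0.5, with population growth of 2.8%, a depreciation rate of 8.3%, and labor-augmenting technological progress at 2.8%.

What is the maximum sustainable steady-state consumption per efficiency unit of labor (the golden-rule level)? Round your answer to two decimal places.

At the golden rule, f'(k) = n + g + δ, so α·k^(α−1) = n + g + δ and k_gold = (α/(n + g + δ))^(1/(1−α)).
k_gold = (0.5/0.139)^(1/0.5) = 3.5971^2 ≈ 12.9391
c_gold = f(k_gold) − (n + g + δ)·k_gold = 3.5971 − 0.139×12.9391 ≈ 1.7986

c_gold ≈ 1.80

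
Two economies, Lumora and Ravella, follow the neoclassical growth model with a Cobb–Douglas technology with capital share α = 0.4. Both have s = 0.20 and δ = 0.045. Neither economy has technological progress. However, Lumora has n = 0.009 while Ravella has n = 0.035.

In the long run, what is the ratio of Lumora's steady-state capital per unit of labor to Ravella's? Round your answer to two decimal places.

Steady-state k* = [s/(n + δ)]^(1/(1−α)), so the ratio is [ (s_L/(n + δ)_L) / (s_R/(n + δ)_R) ]^1.6667.
s_L/(n + δ)_L = 0.20/0.054 = 3.7037; s_R/(n + δ)_R = 0.20/0.080 = 2.5000.
Ratio = (3.7037/2.5000)^1.6667 = 1.4815^1.6667 ≈ 1.9253

ratio ≈ 1.93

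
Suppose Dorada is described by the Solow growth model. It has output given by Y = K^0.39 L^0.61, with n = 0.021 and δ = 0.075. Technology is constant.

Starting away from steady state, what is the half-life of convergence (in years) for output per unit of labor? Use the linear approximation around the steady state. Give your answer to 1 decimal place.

half-life ≈ 11.8 years

Near the steady state the convergence rate is λ = (1 − α)(n + δ).
λ = (1 − 0.39) × 0.096 = 0.61 × 0.096 = 0.05856
Half-life = ln 2 / λ = 0.6931 / 0.05856 ≈ 11.84 years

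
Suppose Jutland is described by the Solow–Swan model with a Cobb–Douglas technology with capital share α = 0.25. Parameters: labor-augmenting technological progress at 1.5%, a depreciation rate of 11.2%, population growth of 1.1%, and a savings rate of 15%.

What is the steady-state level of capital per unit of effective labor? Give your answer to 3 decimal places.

k* = 1.118

In steady state, investment equals break-even investment: s·k^α = (n + g + δ)·k.
Rearranging, k^(1−α) = s / (n + g + δ).
k^0.75 = 0.15 / (0.011 + 0.015 + 0.112) = 0.15 / 0.138 = 1.0870
k* = 1.0870^(1/0.75) ≈ 1.1177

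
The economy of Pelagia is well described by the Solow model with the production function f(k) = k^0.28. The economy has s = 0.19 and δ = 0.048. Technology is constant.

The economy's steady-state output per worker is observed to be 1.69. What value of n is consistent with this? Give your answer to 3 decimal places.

At the steady state, Δk = 0, so s·k^α = (n + δ)·k.
Since y* = [s/(n + δ)]^(α/(1−α)), we have s/(n + δ) = (y*)^((1−α)/α) = 1.69^2.5714 = 3.8547.
Therefore n + δ = s / 3.8547 = 0.19 / 3.8547 = 0.0493, so n = 0.0493 − 0.048 = 0.0013.

n ≈ 0.001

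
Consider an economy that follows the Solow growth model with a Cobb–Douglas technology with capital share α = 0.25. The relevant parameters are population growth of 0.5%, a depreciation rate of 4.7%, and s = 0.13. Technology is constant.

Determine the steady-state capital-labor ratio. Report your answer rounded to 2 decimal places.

At the steady state, Δk = 0, so s·k^α = (n + δ)·k.
Dividing both sides by k: k^(1−α) = s / (n + δ).
k^0.75 = 0.13 / (0.005 + 0.047) = 0.13 / 0.052 = 2.5000
k* = 2.5000^(1/0.75) ≈ 3.3930

k* ≈ 3.39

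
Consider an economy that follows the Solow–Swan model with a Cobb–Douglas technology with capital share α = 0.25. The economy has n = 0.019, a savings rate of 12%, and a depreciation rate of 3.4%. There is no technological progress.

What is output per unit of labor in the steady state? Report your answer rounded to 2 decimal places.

y* = 1.31

Steady state requires s·f(k) = (n + δ)·k, i.e. s·k^α = (n + δ)·k.
Dividing both sides by k: k^(1−α) = s / (n + δ).
k^0.75 = 0.12 / (0.019 + 0.034) = 0.12 / 0.053 = 2.2642
k* = 2.2642^(1/0.75) ≈ 2.9732
y* = (k*)^α = 2.9732^0.25 ≈ 1.3131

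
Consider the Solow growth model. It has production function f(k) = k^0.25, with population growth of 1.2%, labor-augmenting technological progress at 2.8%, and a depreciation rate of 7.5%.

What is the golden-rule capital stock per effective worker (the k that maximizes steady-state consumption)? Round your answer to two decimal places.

The golden rule sets f'(k) = n + g + δ, i.e. α·k^(α−1) = n + g + δ.
So k^(1−α) = α / (n + g + δ) = 0.25 / 0.115 = 2.1739.
k_gold = 2.1739^(1/0.75) ≈ 2.8161

k_gold ≈ 2.82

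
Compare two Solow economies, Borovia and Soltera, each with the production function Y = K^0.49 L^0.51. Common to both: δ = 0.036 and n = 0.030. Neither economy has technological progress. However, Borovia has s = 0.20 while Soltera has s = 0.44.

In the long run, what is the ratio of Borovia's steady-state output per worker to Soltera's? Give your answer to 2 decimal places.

y*_B / y*_S ≈ 0.47

Steady-state y* = [s/(n + δ)]^(α/(1−α)), so the ratio is [ (s_B/(n + δ)_B) / (s_S/(n + δ)_S) ]^0.9608.
s_B/(n + δ)_B = 0.20/0.066 = 3.0303; s_S/(n + δ)_S = 0.44/0.066 = 6.6667.
Ratio = (3.0303/6.6667)^0.9608 = 0.4545^0.9608 ≈ 0.4688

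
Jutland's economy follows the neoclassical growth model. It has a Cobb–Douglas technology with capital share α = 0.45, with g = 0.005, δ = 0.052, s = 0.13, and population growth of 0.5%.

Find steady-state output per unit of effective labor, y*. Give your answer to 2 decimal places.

At the steady state, Δk = 0, so s·k^α = (n + g + δ)·k.
Rearranging, k^(1−α) = s / (n + g + δ).
k^0.55 = 0.13 / (0.005 + 0.005 + 0.052) = 0.13 / 0.062 = 2.0968
k* = 2.0968^(1/0.55) ≈ 3.8428
y* = (k*)^α = 3.8428^0.45 ≈ 1.8327

y* = 1.83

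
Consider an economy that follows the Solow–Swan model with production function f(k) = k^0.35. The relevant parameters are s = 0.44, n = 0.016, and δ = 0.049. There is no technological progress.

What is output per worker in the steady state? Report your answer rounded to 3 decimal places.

At the steady state, Δk = 0, so s·k^α = (n + δ)·k.
Dividing both sides by k: k^(1−α) = s / (n + δ).
k^0.65 = 0.44 / (0.016 + 0.049) = 0.44 / 0.065 = 6.7692
k* = 6.7692^(1/0.65) ≈ 18.9561
y* = (k*)^α = 18.9561^0.35 ≈ 2.8003

y* = 2.800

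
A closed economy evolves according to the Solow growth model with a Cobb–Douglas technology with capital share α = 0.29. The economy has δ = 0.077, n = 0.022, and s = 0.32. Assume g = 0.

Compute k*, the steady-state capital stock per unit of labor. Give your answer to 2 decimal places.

k* ≈ 5.22

Steady state requires s·f(k) = (n + δ)·k, i.e. s·k^α = (n + δ)·k.
Dividing both sides by k: k^(1−α) = s / (n + δ).
k^0.71 = 0.32 / (0.022 + 0.077) = 0.32 / 0.099 = 3.2323
k* = 3.2323^(1/0.71) ≈ 5.2194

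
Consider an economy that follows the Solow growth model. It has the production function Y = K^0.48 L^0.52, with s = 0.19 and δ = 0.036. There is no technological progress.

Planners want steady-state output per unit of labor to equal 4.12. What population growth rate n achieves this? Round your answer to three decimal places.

n ≈ 0.005

At the steady state, Δk = 0, so s·k^α = (n + δ)·k.
Since y* = [s/(n + δ)]^(α/(1−α)), we have s/(n + δ) = (y*)^((1−α)/α) = 4.12^1.0833 = 4.6357.
Therefore n + δ = s / 4.6357 = 0.19 / 4.6357 = 0.0410, so n = 0.0410 − 0.036 = 0.0050.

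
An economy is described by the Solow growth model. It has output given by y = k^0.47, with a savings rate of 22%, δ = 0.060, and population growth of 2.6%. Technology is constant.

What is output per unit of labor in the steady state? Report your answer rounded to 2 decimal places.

At the steady state, Δk = 0, so s·k^α = (n + δ)·k.
Rearranging, k^(1−α) = s / (n + δ).
k^0.53 = 0.22 / (0.026 + 0.060) = 0.22 / 0.086 = 2.5581
k* = 2.5581^(1/0.53) ≈ 5.8838
y* = (k*)^α = 5.8838^0.47 ≈ 2.3001

y* ≈ 2.30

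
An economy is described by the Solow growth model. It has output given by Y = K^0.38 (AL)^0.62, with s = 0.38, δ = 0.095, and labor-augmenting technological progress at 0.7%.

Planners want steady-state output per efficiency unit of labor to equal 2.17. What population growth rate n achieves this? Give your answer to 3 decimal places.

At the steady state, Δk = 0, so s·k^α = (n + g + δ)·k.
Since y* = [s/(n + g + δ)]^(α/(1−α)), we have s/(n + g + δ) = (y*)^((1−α)/α) = 2.17^1.6316 = 3.5397.
Therefore n + g + δ = s / 3.5397 = 0.38 / 3.5397 = 0.1074, so n = 0.1074 − 0.102 = 0.0054.

n ≈ 0.005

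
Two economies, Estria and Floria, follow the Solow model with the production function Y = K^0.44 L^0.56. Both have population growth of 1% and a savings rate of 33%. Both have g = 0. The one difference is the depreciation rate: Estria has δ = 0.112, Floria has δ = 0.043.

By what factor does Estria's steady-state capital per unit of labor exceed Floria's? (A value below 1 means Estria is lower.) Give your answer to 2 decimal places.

Steady-state k* = [s/(n + δ)]^(1/(1−α)), so the ratio is [ (s_E/(n + δ)_E) / (s_F/(n + δ)_F) ]^1.7857.
s_E/(n + δ)_E = 0.33/0.122 = 2.7049; s_F/(n + δ)_F = 0.33/0.053 = 6.2264.
Ratio = (2.7049/6.2264)^1.7857 = 0.4344^1.7857 ≈ 0.2256

ratio ≈ 0.23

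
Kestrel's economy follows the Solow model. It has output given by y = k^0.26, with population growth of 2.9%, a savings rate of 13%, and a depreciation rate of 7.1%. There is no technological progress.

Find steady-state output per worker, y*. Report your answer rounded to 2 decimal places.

Steady state requires s·f(k) = (n + δ)·k, i.e. s·k^α = (n + δ)·k.
Rearranging, k^(1−α) = s / (n + δ).
k^0.74 = 0.13 / (0.029 + 0.071) = 0.13 / 0.100 = 1.3000
k* = 1.3000^(1/0.74) ≈ 1.4255
y* = (k*)^α = 1.4255^0.26 ≈ 1.0966

y* = 1.10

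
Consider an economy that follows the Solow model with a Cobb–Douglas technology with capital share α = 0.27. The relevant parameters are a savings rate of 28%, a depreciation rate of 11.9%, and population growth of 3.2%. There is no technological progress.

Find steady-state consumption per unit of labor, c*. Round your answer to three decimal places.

Steady state requires s·f(k) = (n + δ)·k, i.e. s·k^α = (n + δ)·k.
Rearranging, k^(1−α) = s / (n + δ).
k^0.73 = 0.28 / (0.032 + 0.119) = 0.28 / 0.151 = 1.8543
k* = 1.8543^(1/0.73) ≈ 2.3301
y* = (k*)^α = 2.3301^0.27 ≈ 1.2566
c* = (1 − s)·y* = (1 − 0.28) × 1.2566 ≈ 0.9048

c* = 0.905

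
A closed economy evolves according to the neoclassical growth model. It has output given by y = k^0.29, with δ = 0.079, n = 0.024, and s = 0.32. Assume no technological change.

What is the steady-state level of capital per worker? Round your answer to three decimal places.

In steady state, investment equals break-even investment: s·k^α = (n + δ)·k.
Dividing both sides by k: k^(1−α) = s / (n + δ).
k^0.71 = 0.32 / (0.024 + 0.079) = 0.32 / 0.103 = 3.1068
k* = 3.1068^(1/0.71) ≈ 4.9363

k* ≈ 4.936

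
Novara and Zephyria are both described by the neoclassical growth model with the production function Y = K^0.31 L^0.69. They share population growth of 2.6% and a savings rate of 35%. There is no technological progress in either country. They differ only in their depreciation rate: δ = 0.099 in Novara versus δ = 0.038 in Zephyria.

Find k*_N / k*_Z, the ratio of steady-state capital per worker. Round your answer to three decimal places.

Steady-state k* = [s/(n + δ)]^(1/(1−α)), so the ratio is [ (s_N/(n + δ)_N) / (s_Z/(n + δ)_Z) ]^1.4493.
s_N/(n + δ)_N = 0.35/0.125 = 2.8000; s_Z/(n + δ)_Z = 0.35/0.064 = 5.4688.
Ratio = (2.8000/5.4688)^1.4493 = 0.5120^1.4493 ≈ 0.3790

k*_N / k*_Z ≈ 0.379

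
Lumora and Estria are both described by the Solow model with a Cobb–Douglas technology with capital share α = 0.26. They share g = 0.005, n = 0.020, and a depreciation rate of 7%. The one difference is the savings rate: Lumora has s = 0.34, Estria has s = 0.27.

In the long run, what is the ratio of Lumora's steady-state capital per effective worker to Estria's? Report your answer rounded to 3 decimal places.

Steady-state k* = [s/(n + g + δ)]^(1/(1−α)), so the ratio is [ (s_L/(n + g + δ)_L) / (s_E/(n + g + δ)_E) ]^1.3514.
s_L/(n + g + δ)_L = 0.34/0.095 = 3.5789; s_E/(n + g + δ)_E = 0.27/0.095 = 2.8421.
Ratio = (3.5789/2.8421)^1.3514 = 1.2592^1.3514 ≈ 1.3654

k*_L / k*_E ≈ 1.365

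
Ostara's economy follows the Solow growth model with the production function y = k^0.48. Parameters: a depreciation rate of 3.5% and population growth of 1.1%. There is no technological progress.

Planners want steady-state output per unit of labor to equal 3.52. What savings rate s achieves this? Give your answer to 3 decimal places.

At the steady state, Δk = 0, so s·k^α = (n + δ)·k.
Since y* = [s/(n + δ)]^(α/(1−α)), we have s/(n + δ) = (y*)^((1−α)/α) = 3.52^1.0833 = 3.9090.
Therefore s = 3.9090 × (n + δ) = 3.9090 × 0.046 = 0.1798.

s ≈ 0.180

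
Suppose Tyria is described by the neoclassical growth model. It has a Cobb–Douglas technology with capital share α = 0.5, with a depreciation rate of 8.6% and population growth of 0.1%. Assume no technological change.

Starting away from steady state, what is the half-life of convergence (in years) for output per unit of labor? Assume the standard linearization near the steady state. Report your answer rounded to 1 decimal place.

Near the steady state the convergence rate is λ = (1 − α)(n + δ).
λ = (1 − 0.5) × 0.087 = 0.5 × 0.087 = 0.0435
Half-life = ln 2 / λ = 0.6931 / 0.0435 ≈ 15.93 years

about 15.9 years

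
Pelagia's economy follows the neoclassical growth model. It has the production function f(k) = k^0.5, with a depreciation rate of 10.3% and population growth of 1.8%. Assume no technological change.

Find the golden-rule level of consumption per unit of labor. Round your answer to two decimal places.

c_gold ≈ 2.07

At the golden rule, f'(k) = n + δ, so α·k^(α−1) = n + δ and k_gold = (α/(n + δ))^(1/(1−α)).
k_gold = (0.5/0.121)^(1/0.5) = 4.1322^2 ≈ 17.0751
c_gold = f(k_gold) − (n + δ)·k_gold = 4.1322 − 0.121×17.0751 ≈ 2.0661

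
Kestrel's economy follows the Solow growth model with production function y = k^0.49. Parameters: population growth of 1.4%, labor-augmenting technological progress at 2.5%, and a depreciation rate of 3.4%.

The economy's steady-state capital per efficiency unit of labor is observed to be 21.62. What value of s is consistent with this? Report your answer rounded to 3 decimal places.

Steady state requires s·f(k) = (n + g + δ)·k, i.e. s·k^α = (n + g + δ)·k.
So s / (n + g + δ) = (k*)^(1−α) = 21.62^0.51 = 4.7949.
Therefore s = 4.7949 × (n + g + δ) = 4.7949 × 0.073 = 0.3500.

s ≈ 0.350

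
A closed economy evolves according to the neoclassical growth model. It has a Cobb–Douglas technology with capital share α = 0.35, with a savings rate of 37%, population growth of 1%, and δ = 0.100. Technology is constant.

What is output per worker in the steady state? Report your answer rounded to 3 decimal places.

y* ≈ 1.922

Steady state requires s·f(k) = (n + δ)·k, i.e. s·k^α = (n + δ)·k.
Rearranging, k^(1−α) = s / (n + δ).
k^0.65 = 0.37 / (0.010 + 0.100) = 0.37 / 0.110 = 3.3636
k* = 3.3636^(1/0.65) ≈ 6.4635
y* = (k*)^α = 6.4635^0.35 ≈ 1.9216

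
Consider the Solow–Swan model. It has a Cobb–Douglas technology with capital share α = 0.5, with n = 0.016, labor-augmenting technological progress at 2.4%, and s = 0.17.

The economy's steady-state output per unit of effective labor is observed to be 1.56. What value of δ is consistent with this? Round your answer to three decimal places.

At the steady state, Δk = 0, so s·k^α = (n + g + δ)·k.
Since y* = [s/(n + g + δ)]^(α/(1−α)), we have s/(n + g + δ) = (y*)^((1−α)/α) = 1.56^1 = 1.5600.
Therefore n + g + δ = s / 1.5600 = 0.17 / 1.5600 = 0.1090, so δ = 0.1090 − 0.040 = 0.0690.

δ ≈ 0.069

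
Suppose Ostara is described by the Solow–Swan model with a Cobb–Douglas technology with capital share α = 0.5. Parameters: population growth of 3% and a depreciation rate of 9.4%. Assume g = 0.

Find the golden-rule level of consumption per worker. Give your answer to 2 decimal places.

c_gold ≈ 2.02

At the golden rule, f'(k) = n + δ, so α·k^(α−1) = n + δ and k_gold = (α/(n + δ))^(1/(1−α)).
k_gold = (0.5/0.124)^(1/0.5) = 4.0323^2 ≈ 16.2594
c_gold = f(k_gold) − (n + δ)·k_gold = 4.0323 − 0.124×16.2594 ≈ 2.0161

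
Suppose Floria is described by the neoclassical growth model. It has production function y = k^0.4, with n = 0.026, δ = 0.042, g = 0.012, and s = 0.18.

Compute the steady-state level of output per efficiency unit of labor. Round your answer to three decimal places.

y* ≈ 1.717

At the steady state, Δk = 0, so s·k^α = (n + g + δ)·k.
Rearranging, k^(1−α) = s / (n + g + δ).
k^0.6 = 0.18 / (0.026 + 0.012 + 0.042) = 0.18 / 0.080 = 2.2500
k* = 2.2500^(1/0.6) ≈ 3.8634
y* = (k*)^α = 3.8634^0.4 ≈ 1.7171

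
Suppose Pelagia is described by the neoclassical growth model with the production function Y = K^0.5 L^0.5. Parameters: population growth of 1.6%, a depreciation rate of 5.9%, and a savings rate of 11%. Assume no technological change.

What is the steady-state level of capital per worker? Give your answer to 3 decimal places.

k* ≈ 2.151

At the steady state, Δk = 0, so s·k^α = (n + δ)·k.
Rearranging, k^(1−α) = s / (n + δ).
k^0.5 = 0.11 / (0.016 + 0.059) = 0.11 / 0.075 = 1.4667
k* = 1.4667^(1/0.5) ≈ 2.1512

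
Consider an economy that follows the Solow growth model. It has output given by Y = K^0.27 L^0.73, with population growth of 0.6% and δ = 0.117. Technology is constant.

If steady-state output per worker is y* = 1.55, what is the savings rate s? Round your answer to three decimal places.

At the steady state, Δk = 0, so s·k^α = (n + δ)·k.
Since y* = [s/(n + δ)]^(α/(1−α)), we have s/(n + δ) = (y*)^((1−α)/α) = 1.55^2.7037 = 3.2704.
Therefore s = 3.2704 × (n + δ) = 3.2704 × 0.123 = 0.4023.

s ≈ 0.402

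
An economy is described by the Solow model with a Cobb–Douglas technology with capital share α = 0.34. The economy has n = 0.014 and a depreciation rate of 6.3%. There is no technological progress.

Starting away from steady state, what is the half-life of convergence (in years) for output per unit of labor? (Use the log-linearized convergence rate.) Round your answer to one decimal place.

about 13.6 years

Near the steady state the convergence rate is λ = (1 − α)(n + δ).
λ = (1 − 0.34) × 0.077 = 0.66 × 0.077 = 0.05082
Half-life = ln 2 / λ = 0.6931 / 0.05082 ≈ 13.64 years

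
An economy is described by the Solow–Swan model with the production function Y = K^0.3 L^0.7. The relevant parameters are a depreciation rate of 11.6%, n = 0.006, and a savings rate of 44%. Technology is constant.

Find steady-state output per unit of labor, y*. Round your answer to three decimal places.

y* ≈ 1.733

Steady state requires s·f(k) = (n + δ)·k, i.e. s·k^α = (n + δ)·k.
Rearranging, k^(1−α) = s / (n + δ).
k^0.7 = 0.44 / (0.006 + 0.116) = 0.44 / 0.122 = 3.6066
k* = 3.6066^(1/0.7) ≈ 6.2496
y* = (k*)^α = 6.2496^0.3 ≈ 1.7328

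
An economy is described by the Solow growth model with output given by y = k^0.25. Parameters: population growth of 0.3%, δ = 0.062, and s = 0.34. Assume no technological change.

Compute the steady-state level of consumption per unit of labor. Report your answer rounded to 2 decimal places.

At the steady state, Δk = 0, so s·k^α = (n + δ)·k.
Dividing both sides by k: k^(1−α) = s / (n + δ).
k^0.75 = 0.34 / (0.003 + 0.062) = 0.34 / 0.065 = 5.2308
k* = 5.2308^(1/0.75) ≈ 9.0801
y* = (k*)^α = 9.0801^0.25 ≈ 1.7359
c* = (1 − s)·y* = (1 − 0.34) × 1.7359 ≈ 1.1457

c* = 1.15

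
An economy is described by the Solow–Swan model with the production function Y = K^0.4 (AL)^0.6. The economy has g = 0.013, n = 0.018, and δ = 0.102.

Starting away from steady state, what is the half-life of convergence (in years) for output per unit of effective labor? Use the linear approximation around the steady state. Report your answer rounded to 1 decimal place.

Near the steady state the convergence rate is λ = (1 − α)(n + g + δ).
λ = (1 − 0.4) × 0.133 = 0.6 × 0.133 = 0.0798
Half-life = ln 2 / λ = 0.6931 / 0.0798 ≈ 8.69 years

about 8.7 years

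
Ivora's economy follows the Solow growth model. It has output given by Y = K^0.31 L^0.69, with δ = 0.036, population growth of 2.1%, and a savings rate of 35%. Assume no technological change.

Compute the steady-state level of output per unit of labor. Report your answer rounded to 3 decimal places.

Steady state requires s·f(k) = (n + δ)·k, i.e. s·k^α = (n + δ)·k.
Rearranging, k^(1−α) = s / (n + δ).
k^0.69 = 0.35 / (0.021 + 0.036) = 0.35 / 0.057 = 6.1404
k* = 6.1404^(1/0.69) ≈ 13.8776
y* = (k*)^α = 13.8776^0.31 ≈ 2.2600

y* = 2.260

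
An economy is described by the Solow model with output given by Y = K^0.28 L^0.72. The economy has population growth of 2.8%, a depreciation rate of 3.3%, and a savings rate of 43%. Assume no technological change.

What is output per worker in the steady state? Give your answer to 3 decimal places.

y* ≈ 2.137

At the steady state, Δk = 0, so s·k^α = (n + δ)·k.
Rearranging, k^(1−α) = s / (n + δ).
k^0.72 = 0.43 / (0.028 + 0.033) = 0.43 / 0.061 = 7.0492
k* = 7.0492^(1/0.72) ≈ 15.0651
y* = (k*)^α = 15.0651^0.28 ≈ 2.1371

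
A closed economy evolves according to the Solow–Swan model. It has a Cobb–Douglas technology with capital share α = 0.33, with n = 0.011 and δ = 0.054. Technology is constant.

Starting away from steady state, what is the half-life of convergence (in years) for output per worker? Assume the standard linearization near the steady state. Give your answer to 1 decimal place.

half-life ≈ 15.9 years

Near the steady state the convergence rate is λ = (1 − α)(n + δ).
λ = (1 − 0.33) × 0.065 = 0.67 × 0.065 = 0.04355
Half-life = ln 2 / λ = 0.6931 / 0.04355 ≈ 15.92 years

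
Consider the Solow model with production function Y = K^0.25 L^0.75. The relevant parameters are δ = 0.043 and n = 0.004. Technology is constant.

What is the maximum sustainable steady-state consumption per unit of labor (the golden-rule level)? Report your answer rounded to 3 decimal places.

c_gold ≈ 1.309

At the golden rule, f'(k) = n + δ, so α·k^(α−1) = n + δ and k_gold = (α/(n + δ))^(1/(1−α)).
k_gold = (0.25/0.047)^(1/0.75) = 5.3191^1.3333 ≈ 9.2845
c_gold = f(k_gold) − (n + δ)·k_gold = 1.7456 − 0.047×9.2845 ≈ 1.3092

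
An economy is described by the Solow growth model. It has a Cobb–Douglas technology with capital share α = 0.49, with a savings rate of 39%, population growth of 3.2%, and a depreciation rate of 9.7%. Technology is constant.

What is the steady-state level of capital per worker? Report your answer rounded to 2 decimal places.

In steady state, investment equals break-even investment: s·k^α = (n + δ)·k.
Rearranging, k^(1−α) = s / (n + δ).
k^0.51 = 0.39 / (0.032 + 0.097) = 0.39 / 0.129 = 3.0233
k* = 3.0233^(1/0.51) ≈ 8.7523

k* = 8.75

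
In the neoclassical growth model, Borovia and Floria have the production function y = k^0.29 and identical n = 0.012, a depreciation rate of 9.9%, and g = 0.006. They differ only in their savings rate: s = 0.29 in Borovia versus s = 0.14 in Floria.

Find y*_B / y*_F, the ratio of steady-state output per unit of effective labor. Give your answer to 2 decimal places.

Steady-state y* = [s/(n + g + δ)]^(α/(1−α)), so the ratio is [ (s_B/(n + g + δ)_B) / (s_F/(n + g + δ)_F) ]^0.4085.
s_B/(n + g + δ)_B = 0.29/0.117 = 2.4786; s_F/(n + g + δ)_F = 0.14/0.117 = 1.1966.
Ratio = (2.4786/1.1966)^0.4085 = 2.0714^0.4085 ≈ 1.3465

y*_B / y*_F ≈ 1.35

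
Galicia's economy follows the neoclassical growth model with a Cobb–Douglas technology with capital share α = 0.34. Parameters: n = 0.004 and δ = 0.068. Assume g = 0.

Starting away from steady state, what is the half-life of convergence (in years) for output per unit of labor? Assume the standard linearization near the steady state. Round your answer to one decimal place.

about 14.6 years

Near the steady state the convergence rate is λ = (1 − α)(n + δ).
λ = (1 − 0.34) × 0.072 = 0.66 × 0.072 = 0.04752
Half-life = ln 2 / λ = 0.6931 / 0.04752 ≈ 14.59 years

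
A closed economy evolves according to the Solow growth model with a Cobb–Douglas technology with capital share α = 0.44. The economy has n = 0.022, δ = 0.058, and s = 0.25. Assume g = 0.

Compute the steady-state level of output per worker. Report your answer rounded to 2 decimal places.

In steady state, investment equals break-even investment: s·k^α = (n + δ)·k.
Dividing both sides by k: k^(1−α) = s / (n + δ).
k^0.56 = 0.25 / (0.022 + 0.058) = 0.25 / 0.080 = 3.1250
k* = 3.1250^(1/0.56) ≈ 7.6500
y* = (k*)^α = 7.6500^0.44 ≈ 2.4480

y* ≈ 2.45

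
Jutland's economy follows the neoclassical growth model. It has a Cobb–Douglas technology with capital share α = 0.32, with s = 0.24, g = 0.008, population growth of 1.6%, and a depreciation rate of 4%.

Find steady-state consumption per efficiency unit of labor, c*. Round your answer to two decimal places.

c* ≈ 1.42

Steady state requires s·f(k) = (n + g + δ)·k, i.e. s·k^α = (n + g + δ)·k.
Rearranging, k^(1−α) = s / (n + g + δ).
k^0.68 = 0.24 / (0.016 + 0.008 + 0.040) = 0.24 / 0.064 = 3.7500
k* = 3.7500^(1/0.68) ≈ 6.9850
y* = (k*)^α = 6.9850^0.32 ≈ 1.8627
c* = (1 − s)·y* = (1 − 0.24) × 1.8627 ≈ 1.4157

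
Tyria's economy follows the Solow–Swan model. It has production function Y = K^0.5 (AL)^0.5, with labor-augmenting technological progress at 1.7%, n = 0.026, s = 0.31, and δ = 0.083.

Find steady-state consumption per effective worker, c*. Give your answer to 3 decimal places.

In steady state, investment equals break-even investment: s·k^α = (n + g + δ)·k.
Dividing both sides by k: k^(1−α) = s / (n + g + δ).
k^0.5 = 0.31 / (0.026 + 0.017 + 0.083) = 0.31 / 0.126 = 2.4603
k* = 2.4603^(1/0.5) ≈ 6.0531
y* = (k*)^α = 6.0531^0.5 ≈ 2.4603
c* = (1 − s)·y* = (1 − 0.31) × 2.4603 ≈ 1.6976

c* ≈ 1.698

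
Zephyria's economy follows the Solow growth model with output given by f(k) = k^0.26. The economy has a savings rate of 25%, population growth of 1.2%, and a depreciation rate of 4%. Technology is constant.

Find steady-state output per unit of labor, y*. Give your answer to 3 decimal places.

At the steady state, Δk = 0, so s·k^α = (n + δ)·k.
Dividing both sides by k: k^(1−α) = s / (n + δ).
k^0.74 = 0.25 / (0.012 + 0.040) = 0.25 / 0.052 = 4.8077
k* = 4.8077^(1/0.74) ≈ 8.3471
y* = (k*)^α = 8.3471^0.26 ≈ 1.7362

y* ≈ 1.736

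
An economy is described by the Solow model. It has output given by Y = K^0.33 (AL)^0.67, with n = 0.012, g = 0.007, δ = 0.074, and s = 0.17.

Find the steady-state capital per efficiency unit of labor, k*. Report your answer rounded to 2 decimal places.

k* = 2.46

At the steady state, Δk = 0, so s·k^α = (n + g + δ)·k.
Rearranging, k^(1−α) = s / (n + g + δ).
k^0.67 = 0.17 / (0.012 + 0.007 + 0.074) = 0.17 / 0.093 = 1.8280
k* = 1.8280^(1/0.67) ≈ 2.4604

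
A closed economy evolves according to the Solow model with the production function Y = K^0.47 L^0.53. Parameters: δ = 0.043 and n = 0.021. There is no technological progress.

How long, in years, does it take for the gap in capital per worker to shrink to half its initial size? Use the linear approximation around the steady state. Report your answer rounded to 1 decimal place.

half-life ≈ 20.4 years

Near the steady state the convergence rate is λ = (1 − α)(n + δ).
λ = (1 − 0.47) × 0.064 = 0.53 × 0.064 = 0.03392
Half-life = ln 2 / λ = 0.6931 / 0.03392 ≈ 20.43 years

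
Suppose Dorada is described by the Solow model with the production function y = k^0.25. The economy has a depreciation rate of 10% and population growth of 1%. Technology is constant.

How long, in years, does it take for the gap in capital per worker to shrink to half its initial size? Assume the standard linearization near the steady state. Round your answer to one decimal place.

about 8.4 years

Near the steady state the convergence rate is λ = (1 − α)(n + δ).
λ = (1 − 0.25) × 0.110 = 0.75 × 0.110 = 0.0825
Half-life = ln 2 / λ = 0.6931 / 0.0825 ≈ 8.40 years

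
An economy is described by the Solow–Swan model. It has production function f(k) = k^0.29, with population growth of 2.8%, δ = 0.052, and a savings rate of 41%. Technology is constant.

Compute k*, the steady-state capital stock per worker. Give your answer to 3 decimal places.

k* = 9.990

In steady state, investment equals break-even investment: s·k^α = (n + δ)·k.
Dividing both sides by k: k^(1−α) = s / (n + δ).
k^0.71 = 0.41 / (0.028 + 0.052) = 0.41 / 0.080 = 5.1250
k* = 5.1250^(1/0.71) ≈ 9.9901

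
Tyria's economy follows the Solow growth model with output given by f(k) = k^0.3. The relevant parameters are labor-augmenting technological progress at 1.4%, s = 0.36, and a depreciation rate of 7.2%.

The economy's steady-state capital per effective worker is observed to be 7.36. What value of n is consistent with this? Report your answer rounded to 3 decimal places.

n ≈ 0.003

At the steady state, Δk = 0, so s·k^α = (n + g + δ)·k.
So s / (n + g + δ) = (k*)^(1−α) = 7.36^0.7 = 4.0440.
Therefore n + g + δ = s / 4.0440 = 0.36 / 4.0440 = 0.0890, so n = 0.0890 − 0.086 = 0.0030.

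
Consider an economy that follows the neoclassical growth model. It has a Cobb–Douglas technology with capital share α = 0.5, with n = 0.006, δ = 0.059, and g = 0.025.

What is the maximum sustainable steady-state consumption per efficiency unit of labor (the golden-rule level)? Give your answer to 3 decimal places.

At the golden rule, f'(k) = n + g + δ, so α·k^(α−1) = n + g + δ and k_gold = (α/(n + g + δ))^(1/(1−α)).
k_gold = (0.5/0.090)^(1/0.5) = 5.5556^2 ≈ 30.8647
c_gold = f(k_gold) − (n + g + δ)·k_gold = 5.5556 − 0.090×30.8647 ≈ 2.7778

c_gold ≈ 2.778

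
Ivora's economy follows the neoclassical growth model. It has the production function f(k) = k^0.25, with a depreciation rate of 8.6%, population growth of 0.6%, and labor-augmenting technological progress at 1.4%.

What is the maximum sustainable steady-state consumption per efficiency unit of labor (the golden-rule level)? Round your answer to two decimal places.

c_gold ≈ 1.00

At the golden rule, f'(k) = n + g + δ, so α·k^(α−1) = n + g + δ and k_gold = (α/(n + g + δ))^(1/(1−α)).
k_gold = (0.25/0.106)^(1/0.75) = 2.3585^1.3333 ≈ 3.1393
c_gold = f(k_gold) − (n + g + δ)·k_gold = 1.3311 − 0.106×3.1393 ≈ 0.9983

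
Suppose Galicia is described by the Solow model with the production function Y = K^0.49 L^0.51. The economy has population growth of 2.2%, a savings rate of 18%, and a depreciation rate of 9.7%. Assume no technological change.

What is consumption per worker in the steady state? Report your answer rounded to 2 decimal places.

c* = 1.22

In steady state, investment equals break-even investment: s·k^α = (n + δ)·k.
Dividing both sides by k: k^(1−α) = s / (n + δ).
k^0.51 = 0.18 / (0.022 + 0.097) = 0.18 / 0.119 = 1.5126
k* = 1.5126^(1/0.51) ≈ 2.2511
y* = (k*)^α = 2.2511^0.49 ≈ 1.4882
c* = (1 − s)·y* = (1 − 0.18) × 1.4882 ≈ 1.2203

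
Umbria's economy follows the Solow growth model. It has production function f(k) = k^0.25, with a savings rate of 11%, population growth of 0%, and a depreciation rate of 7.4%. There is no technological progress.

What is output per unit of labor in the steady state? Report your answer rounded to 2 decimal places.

y* ≈ 1.14

At the steady state, Δk = 0, so s·k^α = (n + δ)·k.
Dividing both sides by k: k^(1−α) = s / (n + δ).
k^0.75 = 0.11 / (0.000 + 0.074) = 0.11 / 0.074 = 1.4865
k* = 1.4865^(1/0.75) ≈ 1.6965
y* = (k*)^α = 1.6965^0.25 ≈ 1.1413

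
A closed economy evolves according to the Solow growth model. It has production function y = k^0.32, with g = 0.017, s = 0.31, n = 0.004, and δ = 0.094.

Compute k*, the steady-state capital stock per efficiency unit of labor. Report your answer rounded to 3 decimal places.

k* ≈ 4.299

Steady state requires s·f(k) = (n + g + δ)·k, i.e. s·k^α = (n + g + δ)·k.
Rearranging, k^(1−α) = s / (n + g + δ).
k^0.68 = 0.31 / (0.004 + 0.017 + 0.094) = 0.31 / 0.115 = 2.6957
k* = 2.6957^(1/0.68) ≈ 4.2987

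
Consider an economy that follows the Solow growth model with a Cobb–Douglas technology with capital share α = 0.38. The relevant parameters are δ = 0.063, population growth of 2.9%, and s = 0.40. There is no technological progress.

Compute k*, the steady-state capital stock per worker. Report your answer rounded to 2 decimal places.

k* = 10.70

In steady state, investment equals break-even investment: s·k^α = (n + δ)·k.
Dividing both sides by k: k^(1−α) = s / (n + δ).
k^0.62 = 0.40 / (0.029 + 0.063) = 0.40 / 0.092 = 4.3478
k* = 4.3478^(1/0.62) ≈ 10.7021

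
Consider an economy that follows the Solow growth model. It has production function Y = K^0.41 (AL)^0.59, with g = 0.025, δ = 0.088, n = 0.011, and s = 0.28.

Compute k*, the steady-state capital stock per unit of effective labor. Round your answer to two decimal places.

k* = 3.98

At the steady state, Δk = 0, so s·k^α = (n + g + δ)·k.
Rearranging, k^(1−α) = s / (n + g + δ).
k^0.59 = 0.28 / (0.011 + 0.025 + 0.088) = 0.28 / 0.124 = 2.2581
k* = 2.2581^(1/0.59) ≈ 3.9771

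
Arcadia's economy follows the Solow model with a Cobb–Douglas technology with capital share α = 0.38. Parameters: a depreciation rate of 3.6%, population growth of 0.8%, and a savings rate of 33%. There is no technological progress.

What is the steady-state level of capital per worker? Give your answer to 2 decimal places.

Steady state requires s·f(k) = (n + δ)·k, i.e. s·k^α = (n + δ)·k.
Dividing both sides by k: k^(1−α) = s / (n + δ).
k^0.62 = 0.33 / (0.008 + 0.036) = 0.33 / 0.044 = 7.5000
k* = 7.5000^(1/0.62) ≈ 25.7863

k* = 25.79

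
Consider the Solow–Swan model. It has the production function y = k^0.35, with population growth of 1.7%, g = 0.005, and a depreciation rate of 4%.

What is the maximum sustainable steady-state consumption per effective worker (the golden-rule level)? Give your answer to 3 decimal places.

At the golden rule, f'(k) = n + g + δ, so α·k^(α−1) = n + g + δ and k_gold = (α/(n + g + δ))^(1/(1−α)).
k_gold = (0.35/0.062)^(1/0.65) = 5.6452^1.5385 ≈ 14.3370
c_gold = f(k_gold) − (n + g + δ)·k_gold = 2.5396 − 0.062×14.3370 ≈ 1.6507

c_gold ≈ 1.651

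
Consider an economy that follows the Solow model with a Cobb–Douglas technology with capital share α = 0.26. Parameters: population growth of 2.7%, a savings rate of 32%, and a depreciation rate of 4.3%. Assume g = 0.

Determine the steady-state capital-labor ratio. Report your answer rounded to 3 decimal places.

k* = 7.798

In steady state, investment equals break-even investment: s·k^α = (n + δ)·k.
Dividing both sides by k: k^(1−α) = s / (n + δ).
k^0.74 = 0.32 / (0.027 + 0.043) = 0.32 / 0.070 = 4.5714
k* = 4.5714^(1/0.74) ≈ 7.7976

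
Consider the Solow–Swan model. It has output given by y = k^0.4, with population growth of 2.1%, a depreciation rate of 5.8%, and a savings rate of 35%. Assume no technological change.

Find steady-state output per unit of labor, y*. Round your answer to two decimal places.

Steady state requires s·f(k) = (n + δ)·k, i.e. s·k^α = (n + δ)·k.
Dividing both sides by k: k^(1−α) = s / (n + δ).
k^0.6 = 0.35 / (0.021 + 0.058) = 0.35 / 0.079 = 4.4304
k* = 4.4304^(1/0.6) ≈ 11.9510
y* = (k*)^α = 11.9510^0.4 ≈ 2.6975

y* = 2.70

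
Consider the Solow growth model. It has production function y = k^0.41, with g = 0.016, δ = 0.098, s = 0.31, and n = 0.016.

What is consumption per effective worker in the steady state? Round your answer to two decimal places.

In steady state, investment equals break-even investment: s·k^α = (n + g + δ)·k.
Dividing both sides by k: k^(1−α) = s / (n + g + δ).
k^0.59 = 0.31 / (0.016 + 0.016 + 0.098) = 0.31 / 0.130 = 2.3846
k* = 2.3846^(1/0.59) ≈ 4.3620
y* = (k*)^α = 4.3620^0.41 ≈ 1.8292
c* = (1 − s)·y* = (1 − 0.31) × 1.8292 ≈ 1.2621

c* ≈ 1.26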